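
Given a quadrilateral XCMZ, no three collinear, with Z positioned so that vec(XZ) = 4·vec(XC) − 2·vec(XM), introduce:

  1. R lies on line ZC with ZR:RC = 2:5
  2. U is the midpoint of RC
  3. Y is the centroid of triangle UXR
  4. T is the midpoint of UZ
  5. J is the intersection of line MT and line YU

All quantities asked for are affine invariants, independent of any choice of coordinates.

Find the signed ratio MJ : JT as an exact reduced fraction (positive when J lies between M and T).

MJ:JT = 8/3

Set X = (0, 0), C = (1, 0), M = (0, 1), Z = (4, -2); any affine frame gives the same invariant.
1. R lies on line ZC with ZR:RC = 2:5 ⇒ R = (22/7, -10/7)
2. U is the midpoint of RC ⇒ U = (29/14, -5/7)
3. Y is the centroid of triangle UXR ⇒ Y = (73/42, -5/7)
4. T is the midpoint of UZ ⇒ T = (85/28, -19/14)
5. J is the intersection of line MT and line YU ⇒ J = (170/77, -5/7)
J = M + t·(T−M) with t = 8/11, so MJ:JT = t:(1−t) = 8/11:3/11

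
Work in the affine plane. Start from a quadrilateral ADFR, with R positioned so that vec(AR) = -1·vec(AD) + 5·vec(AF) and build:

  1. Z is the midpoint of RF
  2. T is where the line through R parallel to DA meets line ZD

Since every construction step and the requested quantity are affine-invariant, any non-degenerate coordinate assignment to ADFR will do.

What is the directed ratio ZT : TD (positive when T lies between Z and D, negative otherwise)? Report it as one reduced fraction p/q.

Choose coordinates A = (0, 0), D = (1, 0), F = (0, 1), R = (-1, 5).
1. Z is the midpoint of RF ⇒ Z = (-1/2, 3)
2. T is where the line through R parallel to DA meets line ZD ⇒ T = (-3/2, 5)
T = Z + t·(D−Z) with t = -2/3, so ZT:TD = t:(1−t) = -2/3:5/3

ZT:TD = -2/5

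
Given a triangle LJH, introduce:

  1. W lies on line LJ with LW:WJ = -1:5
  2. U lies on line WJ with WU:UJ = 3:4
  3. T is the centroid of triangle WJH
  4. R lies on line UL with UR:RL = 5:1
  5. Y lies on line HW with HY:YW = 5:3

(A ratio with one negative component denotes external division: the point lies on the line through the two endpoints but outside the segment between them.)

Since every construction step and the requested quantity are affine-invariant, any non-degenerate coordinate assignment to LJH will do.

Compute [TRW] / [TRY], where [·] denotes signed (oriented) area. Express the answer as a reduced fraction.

Assign L = (0, 0), J = (1, 0), H = (0, 1) — the answer is frame-independent, so this choice is without loss of generality.
1. W lies on line LJ with LW:WJ = -1:5 ⇒ W = (-1/4, 0)
2. U lies on line WJ with WU:UJ = 3:4 ⇒ U = (2/7, 0)
3. T is the centroid of triangle WJH ⇒ T = (1/4, 1/3)
4. R lies on line UL with UR:RL = 5:1 ⇒ R = (1/21, 0)
5. Y lies on line HW with HY:YW = 5:3 ⇒ Y = (-5/32, 3/8)
2·[TRW] = -25/252, 2·[TRY] = -145/1008
[TRW]:[TRY] = -25/252:-145/1008 = 20/29

[TRW]:[TRY] = 20/29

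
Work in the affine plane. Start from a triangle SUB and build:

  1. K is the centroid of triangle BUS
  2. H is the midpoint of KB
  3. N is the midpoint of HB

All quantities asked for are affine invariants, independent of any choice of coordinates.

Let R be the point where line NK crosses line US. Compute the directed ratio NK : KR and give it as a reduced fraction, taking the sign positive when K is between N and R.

NK:KR = 3/2

Assign S = (0, 0), U = (1, 0), B = (0, 1) — the answer is frame-independent, so this choice is without loss of generality.
1. K is the centroid of triangle BUS ⇒ K = (1/3, 1/3)
2. H is the midpoint of KB ⇒ H = (1/6, 2/3)
3. N is the midpoint of HB ⇒ N = (1/12, 5/6)
line NK meets US at R = (1/2, 0)
K = N + t·(R−N) with t = 3/5, so NK:KR = 3/5:2/5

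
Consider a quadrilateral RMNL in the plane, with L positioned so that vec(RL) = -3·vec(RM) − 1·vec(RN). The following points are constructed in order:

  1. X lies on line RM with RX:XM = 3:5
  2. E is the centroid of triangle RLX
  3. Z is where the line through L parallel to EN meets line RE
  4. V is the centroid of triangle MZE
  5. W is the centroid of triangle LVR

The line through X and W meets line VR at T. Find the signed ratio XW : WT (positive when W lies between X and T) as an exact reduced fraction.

XW:WT = -23/11

Set R = (0, 0), M = (1, 0), N = (0, 1), L = (-3, -1); any affine frame gives the same invariant.
1. X lies on line RM with RX:XM = 3:5 ⇒ X = (3/8, 0)
2. E is the centroid of triangle RLX ⇒ E = (-7/8, -1/3)
3. Z is where the line through L parallel to EN meets line RE ⇒ Z = (-25/8, -25/21)
4. V is the centroid of triangle MZE ⇒ V = (-1, -32/63)
5. W is the centroid of triangle LVR ⇒ W = (-4/3, -95/189)
line XW meets VR at T = (-95/184, -380/1449)
W = X + t·(T−X) with t = 23/12, so XW:WT = 23/12:-11/12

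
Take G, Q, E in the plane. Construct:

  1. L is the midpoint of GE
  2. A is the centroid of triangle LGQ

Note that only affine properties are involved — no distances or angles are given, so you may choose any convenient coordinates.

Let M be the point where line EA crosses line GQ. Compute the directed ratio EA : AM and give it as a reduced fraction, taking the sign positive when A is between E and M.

EA:AM = 5

Work in coordinates with G = (0, 0), Q = (1, 0), E = (0, 1).
1. L is the midpoint of GE ⇒ L = (0, 1/2)
2. A is the centroid of triangle LGQ ⇒ A = (1/3, 1/6)
line EA meets GQ at M = (2/5, 0)
A = E + t·(M−E) with t = 5/6, so EA:AM = 5/6:1/6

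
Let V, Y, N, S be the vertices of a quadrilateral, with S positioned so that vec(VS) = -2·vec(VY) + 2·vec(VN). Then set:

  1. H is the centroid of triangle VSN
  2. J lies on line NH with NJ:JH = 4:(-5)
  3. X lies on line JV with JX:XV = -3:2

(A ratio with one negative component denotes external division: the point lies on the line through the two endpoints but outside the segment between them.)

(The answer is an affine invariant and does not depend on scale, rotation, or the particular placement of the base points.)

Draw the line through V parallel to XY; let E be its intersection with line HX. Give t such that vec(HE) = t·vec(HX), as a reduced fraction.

t = 23/29

Set V = (0, 0), Y = (1, 0), N = (0, 1), S = (-2, 2); any affine frame gives the same invariant.
1. H is the centroid of triangle VSN ⇒ H = (-2/3, 1)
2. J lies on line NH with NJ:JH = 4:(-5) ⇒ J = (8/3, 1)
3. X lies on line JV with JX:XV = -3:2 ⇒ X = (-16/3, -2)
through V parallel to XY: direction (19/3, 2); meets HX at E = (-380/87, -40/29)
E = H + t·(X−H) with t = 23/29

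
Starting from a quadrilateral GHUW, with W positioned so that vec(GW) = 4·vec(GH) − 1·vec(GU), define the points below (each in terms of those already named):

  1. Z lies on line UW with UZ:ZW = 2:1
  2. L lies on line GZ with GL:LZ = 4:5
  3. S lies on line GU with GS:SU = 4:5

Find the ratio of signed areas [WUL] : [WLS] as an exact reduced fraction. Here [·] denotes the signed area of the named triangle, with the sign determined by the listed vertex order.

[WUL]:[WLS] = -27/8

Choose coordinates G = (0, 0), H = (1, 0), U = (0, 1), W = (4, -1).
1. Z lies on line UW with UZ:ZW = 2:1 ⇒ Z = (8/3, -1/3)
2. L lies on line GZ with GL:LZ = 4:5 ⇒ L = (32/27, -4/27)
3. S lies on line GU with GS:SU = 4:5 ⇒ S = (0, 4/9)
2·[WUL] = 20/9, 2·[WLS] = -160/243
[WUL]:[WLS] = 20/9:-160/243 = -27/8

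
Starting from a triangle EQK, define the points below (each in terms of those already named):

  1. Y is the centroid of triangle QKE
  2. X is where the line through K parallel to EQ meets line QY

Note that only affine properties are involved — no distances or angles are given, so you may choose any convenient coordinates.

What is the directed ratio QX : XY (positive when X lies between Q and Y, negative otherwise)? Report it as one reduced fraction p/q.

Work in coordinates with E = (0, 0), Q = (1, 0), K = (0, 1).
1. Y is the centroid of triangle QKE ⇒ Y = (1/3, 1/3)
2. X is where the line through K parallel to EQ meets line QY ⇒ X = (-1, 1)
X = Q + t·(Y−Q) with t = 3, so QX:XY = t:(1−t) = 3:-2

QX:XY = -3/2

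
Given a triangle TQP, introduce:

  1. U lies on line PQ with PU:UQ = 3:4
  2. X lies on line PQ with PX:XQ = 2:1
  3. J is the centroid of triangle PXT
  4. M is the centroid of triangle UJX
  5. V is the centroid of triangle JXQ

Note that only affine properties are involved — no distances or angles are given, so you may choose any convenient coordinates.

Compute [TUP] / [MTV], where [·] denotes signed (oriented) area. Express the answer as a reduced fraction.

Choose coordinates T = (0, 0), Q = (1, 0), P = (0, 1).
1. U lies on line PQ with PU:UQ = 3:4 ⇒ U = (3/7, 4/7)
2. X lies on line PQ with PX:XQ = 2:1 ⇒ X = (2/3, 1/3)
3. J is the centroid of triangle PXT ⇒ J = (2/9, 4/9)
4. M is the centroid of triangle UJX ⇒ M = (83/189, 85/189)
5. V is the centroid of triangle JXQ ⇒ V = (17/27, 7/27)
2·[TUP] = 3/7, 2·[MTV] = 32/189
[TUP]:[MTV] = 3/7:32/189 = 81/32

[TUP]:[MTV] = 81/32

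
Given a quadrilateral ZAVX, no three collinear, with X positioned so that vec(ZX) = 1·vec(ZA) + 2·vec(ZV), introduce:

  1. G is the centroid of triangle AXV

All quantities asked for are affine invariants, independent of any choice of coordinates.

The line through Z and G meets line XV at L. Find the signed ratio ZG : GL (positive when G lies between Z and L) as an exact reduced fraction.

ZG:GL = 1/2

Choose coordinates Z = (0, 0), A = (1, 0), V = (0, 1), X = (1, 2).
1. G is the centroid of triangle AXV ⇒ G = (2/3, 1)
line ZG meets XV at L = (2, 3)
G = Z + t·(L−Z) with t = 1/3, so ZG:GL = 1/3:2/3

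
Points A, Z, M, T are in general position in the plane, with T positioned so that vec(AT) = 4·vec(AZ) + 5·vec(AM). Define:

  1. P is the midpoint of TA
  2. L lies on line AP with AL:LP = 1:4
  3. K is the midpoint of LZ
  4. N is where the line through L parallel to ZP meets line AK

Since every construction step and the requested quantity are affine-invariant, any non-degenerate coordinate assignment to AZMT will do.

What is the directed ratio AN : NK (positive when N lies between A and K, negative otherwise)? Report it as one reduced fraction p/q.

AN:NK = 1/2

Work in coordinates with A = (0, 0), Z = (1, 0), M = (0, 1), T = (4, 5).
1. P is the midpoint of TA ⇒ P = (2, 5/2)
2. L lies on line AP with AL:LP = 1:4 ⇒ L = (2/5, 1/2)
3. K is the midpoint of LZ ⇒ K = (7/10, 1/4)
4. N is where the line through L parallel to ZP meets line AK ⇒ N = (7/30, 1/12)
N = A + t·(K−A) with t = 1/3, so AN:NK = t:(1−t) = 1/3:2/3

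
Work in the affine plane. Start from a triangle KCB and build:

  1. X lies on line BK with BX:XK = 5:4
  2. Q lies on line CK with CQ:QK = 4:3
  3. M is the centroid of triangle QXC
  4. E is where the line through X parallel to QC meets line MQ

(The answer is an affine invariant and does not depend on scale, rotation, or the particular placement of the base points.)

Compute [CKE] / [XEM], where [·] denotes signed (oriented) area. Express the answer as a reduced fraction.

Choose coordinates K = (0, 0), C = (1, 0), B = (0, 1).
1. X lies on line BK with BX:XK = 5:4 ⇒ X = (0, 4/9)
2. Q lies on line CK with CQ:QK = 4:3 ⇒ Q = (3/7, 0)
3. M is the centroid of triangle QXC ⇒ M = (10/21, 4/27)
4. E is where the line through X parallel to QC meets line MQ ⇒ E = (4/7, 4/9)
2·[CKE] = -4/9, 2·[XEM] = -32/189
[CKE]:[XEM] = -4/9:-32/189 = 21/8

[CKE]:[XEM] = 21/8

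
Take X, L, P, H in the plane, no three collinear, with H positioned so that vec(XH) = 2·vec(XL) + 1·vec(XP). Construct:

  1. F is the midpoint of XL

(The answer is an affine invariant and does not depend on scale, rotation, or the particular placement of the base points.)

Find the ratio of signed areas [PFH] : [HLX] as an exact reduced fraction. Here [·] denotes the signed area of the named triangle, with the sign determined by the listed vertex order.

Assign X = (0, 0), L = (1, 0), P = (0, 1), H = (2, 1) — the answer is frame-independent, so this choice is without loss of generality.
1. F is the midpoint of XL ⇒ F = (1/2, 0)
2·[PFH] = 2, 2·[HLX] = -1
[PFH]:[HLX] = 2:-1 = -2

[PFH]:[HLX] = -2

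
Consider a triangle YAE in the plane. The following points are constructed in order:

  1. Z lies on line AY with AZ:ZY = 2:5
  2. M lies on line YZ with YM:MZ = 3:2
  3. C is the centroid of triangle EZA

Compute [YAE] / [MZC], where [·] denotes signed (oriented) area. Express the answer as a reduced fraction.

Work in coordinates with Y = (0, 0), A = (1, 0), E = (0, 1).
1. Z lies on line AY with AZ:ZY = 2:5 ⇒ Z = (5/7, 0)
2. M lies on line YZ with YM:MZ = 3:2 ⇒ M = (3/7, 0)
3. C is the centroid of triangle EZA ⇒ C = (4/7, 1/3)
2·[YAE] = 1, 2·[MZC] = 2/21
[YAE]:[MZC] = 1:2/21 = 21/2

[YAE]:[MZC] = 21/2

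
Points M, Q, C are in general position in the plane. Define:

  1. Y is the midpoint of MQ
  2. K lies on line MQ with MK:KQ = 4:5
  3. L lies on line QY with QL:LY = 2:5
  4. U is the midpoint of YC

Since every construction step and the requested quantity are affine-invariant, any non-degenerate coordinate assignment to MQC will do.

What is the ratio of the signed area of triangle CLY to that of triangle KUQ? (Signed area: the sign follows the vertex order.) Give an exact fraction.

Set M = (0, 0), Q = (1, 0), C = (0, 1); any affine frame gives the same invariant.
1. Y is the midpoint of MQ ⇒ Y = (1/2, 0)
2. K lies on line MQ with MK:KQ = 4:5 ⇒ K = (4/9, 0)
3. L lies on line QY with QL:LY = 2:5 ⇒ L = (6/7, 0)
4. U is the midpoint of YC ⇒ U = (1/4, 1/2)
2·[CLY] = -5/14, 2·[KUQ] = -5/18
[CLY]:[KUQ] = -5/14:-5/18 = 9/7

[CLY]:[KUQ] = 9/7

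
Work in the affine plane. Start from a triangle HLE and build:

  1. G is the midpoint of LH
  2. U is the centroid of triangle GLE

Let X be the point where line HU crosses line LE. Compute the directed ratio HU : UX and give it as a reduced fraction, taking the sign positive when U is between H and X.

HU:UX = 5

Choose coordinates H = (0, 0), L = (1, 0), E = (0, 1).
1. G is the midpoint of LH ⇒ G = (1/2, 0)
2. U is the centroid of triangle GLE ⇒ U = (1/2, 1/3)
line HU meets LE at X = (3/5, 2/5)
U = H + t·(X−H) with t = 5/6, so HU:UX = 5/6:1/6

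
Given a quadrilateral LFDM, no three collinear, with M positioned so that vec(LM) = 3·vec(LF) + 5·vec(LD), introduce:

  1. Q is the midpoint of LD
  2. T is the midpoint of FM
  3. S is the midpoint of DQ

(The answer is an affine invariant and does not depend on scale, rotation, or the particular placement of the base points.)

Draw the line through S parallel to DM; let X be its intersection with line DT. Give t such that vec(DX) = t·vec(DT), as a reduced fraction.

Choose coordinates L = (0, 0), F = (1, 0), D = (0, 1), M = (3, 5).
1. Q is the midpoint of LD ⇒ Q = (0, 1/2)
2. T is the midpoint of FM ⇒ T = (2, 5/2)
3. S is the midpoint of DQ ⇒ S = (0, 3/4)
through S parallel to DM: direction (3, 4); meets DT at X = (3/7, 37/28)
X = D + t·(T−D) with t = 3/14

t = 3/14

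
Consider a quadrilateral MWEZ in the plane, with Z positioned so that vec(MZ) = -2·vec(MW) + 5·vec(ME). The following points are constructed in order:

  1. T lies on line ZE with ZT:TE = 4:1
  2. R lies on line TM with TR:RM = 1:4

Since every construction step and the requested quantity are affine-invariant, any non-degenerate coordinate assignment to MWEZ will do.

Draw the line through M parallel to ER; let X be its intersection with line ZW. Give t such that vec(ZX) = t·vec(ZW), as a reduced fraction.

Work in coordinates with M = (0, 0), W = (1, 0), E = (0, 1), Z = (-2, 5).
1. T lies on line ZE with ZT:TE = 4:1 ⇒ T = (-2/5, 9/5)
2. R lies on line TM with TR:RM = 1:4 ⇒ R = (-8/25, 36/25)
through M parallel to ER: direction (-8/25, 11/25); meets ZW at X = (40/7, -55/7)
X = Z + t·(W−Z) with t = 18/7

t = 18/7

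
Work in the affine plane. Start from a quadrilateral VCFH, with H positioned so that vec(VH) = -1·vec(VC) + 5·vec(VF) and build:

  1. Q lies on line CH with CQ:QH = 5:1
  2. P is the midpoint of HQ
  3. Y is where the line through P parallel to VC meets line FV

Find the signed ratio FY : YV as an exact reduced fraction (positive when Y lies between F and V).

FY:YV = -43/55

Work in coordinates with V = (0, 0), C = (1, 0), F = (0, 1), H = (-1, 5).
1. Q lies on line CH with CQ:QH = 5:1 ⇒ Q = (-2/3, 25/6)
2. P is the midpoint of HQ ⇒ P = (-5/6, 55/12)
3. Y is where the line through P parallel to VC meets line FV ⇒ Y = (0, 55/12)
Y = F + t·(V−F) with t = -43/12, so FY:YV = t:(1−t) = -43/12:55/12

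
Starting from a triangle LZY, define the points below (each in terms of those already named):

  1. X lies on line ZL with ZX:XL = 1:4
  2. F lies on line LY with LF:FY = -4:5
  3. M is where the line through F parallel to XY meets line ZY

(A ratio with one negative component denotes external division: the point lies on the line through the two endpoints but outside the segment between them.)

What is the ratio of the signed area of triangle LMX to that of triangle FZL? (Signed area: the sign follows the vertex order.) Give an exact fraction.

Assign L = (0, 0), Z = (1, 0), Y = (0, 1) — the answer is frame-independent, so this choice is without loss of generality.
1. X lies on line ZL with ZX:XL = 1:4 ⇒ X = (4/5, 0)
2. F lies on line LY with LF:FY = -4:5 ⇒ F = (0, -4)
3. M is where the line through F parallel to XY meets line ZY ⇒ M = (-20, 21)
2·[LMX] = -84/5, 2·[FZL] = 4
[LMX]:[FZL] = -84/5:4 = -21/5

[LMX]:[FZL] = -21/5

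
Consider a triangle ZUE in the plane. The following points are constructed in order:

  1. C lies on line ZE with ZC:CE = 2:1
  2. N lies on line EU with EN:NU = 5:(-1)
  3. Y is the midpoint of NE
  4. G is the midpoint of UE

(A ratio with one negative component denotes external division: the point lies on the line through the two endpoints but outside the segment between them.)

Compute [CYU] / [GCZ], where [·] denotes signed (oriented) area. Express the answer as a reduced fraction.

[CYU]:[GCZ] = -3/8

Choose coordinates Z = (0, 0), U = (1, 0), E = (0, 1).
1. C lies on line ZE with ZC:CE = 2:1 ⇒ C = (0, 2/3)
2. N lies on line EU with EN:NU = 5:(-1) ⇒ N = (5/4, -1/4)
3. Y is the midpoint of NE ⇒ Y = (5/8, 3/8)
4. G is the midpoint of UE ⇒ G = (1/2, 1/2)
2·[CYU] = -1/8, 2·[GCZ] = 1/3
[CYU]:[GCZ] = -1/8:1/3 = -3/8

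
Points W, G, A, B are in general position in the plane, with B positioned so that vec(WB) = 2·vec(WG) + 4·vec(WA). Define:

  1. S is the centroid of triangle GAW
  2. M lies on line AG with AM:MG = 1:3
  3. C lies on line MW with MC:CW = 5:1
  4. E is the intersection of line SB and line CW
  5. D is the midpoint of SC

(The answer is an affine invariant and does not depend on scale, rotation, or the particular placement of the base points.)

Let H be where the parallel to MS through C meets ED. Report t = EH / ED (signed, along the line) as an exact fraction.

t = 26/31

Set W = (0, 0), G = (1, 0), A = (0, 1), B = (2, 4); any affine frame gives the same invariant.
1. S is the centroid of triangle GAW ⇒ S = (1/3, 1/3)
2. M lies on line AG with AM:MG = 1:3 ⇒ M = (1/4, 3/4)
3. C lies on line MW with MC:CW = 5:1 ⇒ C = (1/24, 1/8)
4. E is the intersection of line SB and line CW ⇒ E = (-1/2, -3/2)
5. D is the midpoint of SC ⇒ D = (3/16, 11/48)
through C parallel to MS: direction (1/12, -5/12); meets ED at H = (19/248, -37/744)
H = E + t·(D−E) with t = 26/31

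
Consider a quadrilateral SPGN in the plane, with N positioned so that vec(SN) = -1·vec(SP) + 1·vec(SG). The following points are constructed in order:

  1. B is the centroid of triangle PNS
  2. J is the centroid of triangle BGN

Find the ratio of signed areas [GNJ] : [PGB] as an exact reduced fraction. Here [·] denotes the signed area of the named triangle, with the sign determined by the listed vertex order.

[GNJ]:[PGB] = 1/3

Work in coordinates with S = (0, 0), P = (1, 0), G = (0, 1), N = (-1, 1).
1. B is the centroid of triangle PNS ⇒ B = (0, 1/3)
2. J is the centroid of triangle BGN ⇒ J = (-1/3, 7/9)
2·[GNJ] = 2/9, 2·[PGB] = 2/3
[GNJ]:[PGB] = 2/9:2/3 = 1/3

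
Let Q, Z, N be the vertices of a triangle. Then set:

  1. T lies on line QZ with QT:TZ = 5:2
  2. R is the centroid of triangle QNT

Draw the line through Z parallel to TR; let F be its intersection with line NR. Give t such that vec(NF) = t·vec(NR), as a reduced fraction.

Work in coordinates with Q = (0, 0), Z = (1, 0), N = (0, 1).
1. T lies on line QZ with QT:TZ = 5:2 ⇒ T = (5/7, 0)
2. R is the centroid of triangle QNT ⇒ R = (5/21, 1/3)
through Z parallel to TR: direction (-10/21, 1/3); meets NR at F = (1/7, 3/5)
F = N + t·(R−N) with t = 3/5

t = 3/5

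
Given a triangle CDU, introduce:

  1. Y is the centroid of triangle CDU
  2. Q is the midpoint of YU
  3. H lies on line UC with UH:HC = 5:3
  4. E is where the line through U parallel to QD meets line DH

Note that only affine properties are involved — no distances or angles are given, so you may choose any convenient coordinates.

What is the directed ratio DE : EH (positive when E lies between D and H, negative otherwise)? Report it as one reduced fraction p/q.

DE:EH = -8/25

Set C = (0, 0), D = (1, 0), U = (0, 1); any affine frame gives the same invariant.
1. Y is the centroid of triangle CDU ⇒ Y = (1/3, 1/3)
2. Q is the midpoint of YU ⇒ Q = (1/6, 2/3)
3. H lies on line UC with UH:HC = 5:3 ⇒ H = (0, 3/8)
4. E is where the line through U parallel to QD meets line DH ⇒ E = (25/17, -3/17)
E = D + t·(H−D) with t = -8/17, so DE:EH = t:(1−t) = -8/17:25/17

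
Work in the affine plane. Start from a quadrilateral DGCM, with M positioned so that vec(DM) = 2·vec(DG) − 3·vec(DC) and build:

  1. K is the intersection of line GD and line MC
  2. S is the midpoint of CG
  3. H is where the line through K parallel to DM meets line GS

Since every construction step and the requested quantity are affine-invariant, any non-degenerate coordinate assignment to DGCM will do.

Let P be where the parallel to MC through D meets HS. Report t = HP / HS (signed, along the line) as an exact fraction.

Set D = (0, 0), G = (1, 0), C = (0, 1), M = (2, -3); any affine frame gives the same invariant.
1. K is the intersection of line GD and line MC ⇒ K = (1/2, 0)
2. S is the midpoint of CG ⇒ S = (1/2, 1/2)
3. H is where the line through K parallel to DM meets line GS ⇒ H = (-1/2, 3/2)
through D parallel to MC: direction (-2, 4); meets HS at P = (-1, 2)
P = H + t·(S−H) with t = -1/2

t = -1/2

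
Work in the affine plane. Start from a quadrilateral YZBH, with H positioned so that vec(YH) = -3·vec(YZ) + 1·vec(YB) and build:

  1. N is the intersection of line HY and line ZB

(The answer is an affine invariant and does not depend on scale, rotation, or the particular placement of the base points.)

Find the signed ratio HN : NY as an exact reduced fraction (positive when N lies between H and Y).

Assign Y = (0, 0), Z = (1, 0), B = (0, 1), H = (-3, 1) — the answer is frame-independent, so this choice is without loss of generality.
1. N is the intersection of line HY and line ZB ⇒ N = (3/2, -1/2)
N = H + t·(Y−H) with t = 3/2, so HN:NY = t:(1−t) = 3/2:-1/2

HN:NY = -3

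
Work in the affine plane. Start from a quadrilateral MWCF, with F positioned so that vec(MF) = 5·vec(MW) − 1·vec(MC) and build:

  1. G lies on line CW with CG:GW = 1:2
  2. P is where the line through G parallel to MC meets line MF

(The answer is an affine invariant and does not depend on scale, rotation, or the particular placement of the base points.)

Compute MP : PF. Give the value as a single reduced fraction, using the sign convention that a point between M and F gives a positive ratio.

MP:PF = 1/14

Assign M = (0, 0), W = (1, 0), C = (0, 1), F = (5, -1) — the answer is frame-independent, so this choice is without loss of generality.
1. G lies on line CW with CG:GW = 1:2 ⇒ G = (1/3, 2/3)
2. P is where the line through G parallel to MC meets line MF ⇒ P = (1/3, -1/15)
P = M + t·(F−M) with t = 1/15, so MP:PF = t:(1−t) = 1/15:14/15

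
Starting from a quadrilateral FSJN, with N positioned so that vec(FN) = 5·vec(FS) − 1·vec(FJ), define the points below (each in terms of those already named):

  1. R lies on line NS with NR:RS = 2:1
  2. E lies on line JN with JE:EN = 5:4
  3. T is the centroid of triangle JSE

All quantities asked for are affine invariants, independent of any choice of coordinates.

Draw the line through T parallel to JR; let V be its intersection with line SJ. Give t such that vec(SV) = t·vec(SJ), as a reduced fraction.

Set F = (0, 0), S = (1, 0), J = (0, 1), N = (5, -1); any affine frame gives the same invariant.
1. R lies on line NS with NR:RS = 2:1 ⇒ R = (7/3, -1/3)
2. E lies on line JN with JE:EN = 5:4 ⇒ E = (25/9, -1/9)
3. T is the centroid of triangle JSE ⇒ T = (34/27, 8/27)
through T parallel to JR: direction (7/3, -4/3); meets SJ at V = (-1/27, 28/27)
V = S + t·(J−S) with t = 28/27

t = 28/27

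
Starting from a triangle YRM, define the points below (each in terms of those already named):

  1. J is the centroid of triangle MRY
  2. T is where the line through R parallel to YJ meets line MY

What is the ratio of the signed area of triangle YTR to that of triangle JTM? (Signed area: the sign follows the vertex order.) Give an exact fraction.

Assign Y = (0, 0), R = (1, 0), M = (0, 1) — the answer is frame-independent, so this choice is without loss of generality.
1. J is the centroid of triangle MRY ⇒ J = (1/3, 1/3)
2. T is where the line through R parallel to YJ meets line MY ⇒ T = (0, -1)
2·[YTR] = 1, 2·[JTM] = -2/3
[YTR]:[JTM] = 1:-2/3 = -3/2

[YTR]:[JTM] = -3/2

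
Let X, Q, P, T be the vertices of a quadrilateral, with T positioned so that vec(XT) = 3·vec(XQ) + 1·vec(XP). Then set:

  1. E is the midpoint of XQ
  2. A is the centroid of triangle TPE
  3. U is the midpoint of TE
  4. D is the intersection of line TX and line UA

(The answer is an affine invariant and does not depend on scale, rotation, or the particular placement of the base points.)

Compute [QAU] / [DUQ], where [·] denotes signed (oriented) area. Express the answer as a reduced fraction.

[QAU]:[DUQ] = 13/3

Choose coordinates X = (0, 0), Q = (1, 0), P = (0, 1), T = (3, 1).
1. E is the midpoint of XQ ⇒ E = (1/2, 0)
2. A is the centroid of triangle TPE ⇒ A = (7/6, 2/3)
3. U is the midpoint of TE ⇒ U = (7/4, 1/2)
4. D is the intersection of line TX and line UA ⇒ D = (21/13, 7/13)
2·[QAU] = -5/12, 2·[DUQ] = -5/52
[QAU]:[DUQ] = -5/12:-5/52 = 13/3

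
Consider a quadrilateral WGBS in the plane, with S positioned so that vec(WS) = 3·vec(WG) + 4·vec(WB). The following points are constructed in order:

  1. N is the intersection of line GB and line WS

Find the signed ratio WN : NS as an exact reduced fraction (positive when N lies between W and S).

WN:NS = 1/6

Work in coordinates with W = (0, 0), G = (1, 0), B = (0, 1), S = (3, 4).
1. N is the intersection of line GB and line WS ⇒ N = (3/7, 4/7)
N = W + t·(S−W) with t = 1/7, so WN:NS = t:(1−t) = 1/7:6/7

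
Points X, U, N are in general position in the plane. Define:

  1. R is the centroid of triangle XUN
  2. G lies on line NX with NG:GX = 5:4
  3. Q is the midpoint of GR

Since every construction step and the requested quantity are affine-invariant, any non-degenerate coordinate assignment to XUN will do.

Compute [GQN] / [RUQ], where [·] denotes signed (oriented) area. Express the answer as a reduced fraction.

[GQN]:[RUQ] = -5

Choose coordinates X = (0, 0), U = (1, 0), N = (0, 1).
1. R is the centroid of triangle XUN ⇒ R = (1/3, 1/3)
2. G lies on line NX with NG:GX = 5:4 ⇒ G = (0, 4/9)
3. Q is the midpoint of GR ⇒ Q = (1/6, 7/18)
2·[GQN] = 5/54, 2·[RUQ] = -1/54
[GQN]:[RUQ] = 5/54:-1/54 = -5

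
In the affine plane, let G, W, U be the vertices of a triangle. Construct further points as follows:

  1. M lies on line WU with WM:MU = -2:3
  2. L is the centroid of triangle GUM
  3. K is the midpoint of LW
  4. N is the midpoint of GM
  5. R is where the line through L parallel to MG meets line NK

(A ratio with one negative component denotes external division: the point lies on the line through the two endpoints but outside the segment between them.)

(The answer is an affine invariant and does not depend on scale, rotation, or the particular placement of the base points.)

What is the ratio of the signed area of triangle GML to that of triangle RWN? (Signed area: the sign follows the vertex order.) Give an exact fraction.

[GML]:[RWN] = -18

Set G = (0, 0), W = (1, 0), U = (0, 1); any affine frame gives the same invariant.
1. M lies on line WU with WM:MU = -2:3 ⇒ M = (3, -2)
2. L is the centroid of triangle GUM ⇒ L = (1, -1/3)
3. K is the midpoint of LW ⇒ K = (1, -1/6)
4. N is the midpoint of GM ⇒ N = (3/2, -1)
5. R is where the line through L parallel to MG meets line NK ⇒ R = (7/6, -4/9)
2·[GML] = 1, 2·[RWN] = -1/18
[GML]:[RWN] = 1:-1/18 = -18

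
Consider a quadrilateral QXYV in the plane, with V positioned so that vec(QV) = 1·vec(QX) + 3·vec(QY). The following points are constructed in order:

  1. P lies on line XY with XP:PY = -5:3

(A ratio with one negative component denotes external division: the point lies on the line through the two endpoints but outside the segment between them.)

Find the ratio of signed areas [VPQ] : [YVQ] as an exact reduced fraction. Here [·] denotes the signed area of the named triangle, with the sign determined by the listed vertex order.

[VPQ]:[YVQ] = -7

Assign Q = (0, 0), X = (1, 0), Y = (0, 1), V = (1, 3) — the answer is frame-independent, so this choice is without loss of generality.
1. P lies on line XY with XP:PY = -5:3 ⇒ P = (-3/2, 5/2)
2·[VPQ] = 7, 2·[YVQ] = -1
[VPQ]:[YVQ] = 7:-1 = -7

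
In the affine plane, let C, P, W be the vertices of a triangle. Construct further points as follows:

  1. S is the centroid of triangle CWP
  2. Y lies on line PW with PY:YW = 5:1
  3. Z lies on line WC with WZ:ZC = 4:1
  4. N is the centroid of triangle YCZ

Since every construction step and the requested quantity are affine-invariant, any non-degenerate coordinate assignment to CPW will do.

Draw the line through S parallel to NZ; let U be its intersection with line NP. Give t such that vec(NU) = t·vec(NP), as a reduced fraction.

Assign C = (0, 0), P = (1, 0), W = (0, 1) — the answer is frame-independent, so this choice is without loss of generality.
1. S is the centroid of triangle CWP ⇒ S = (1/3, 1/3)
2. Y lies on line PW with PY:YW = 5:1 ⇒ Y = (1/6, 5/6)
3. Z lies on line WC with WZ:ZC = 4:1 ⇒ Z = (0, 1/5)
4. N is the centroid of triangle YCZ ⇒ N = (1/18, 31/90)
through S parallel to NZ: direction (-1/18, -13/90); meets NP at U = (229/756, 961/3780)
U = N + t·(P−N) with t = 11/42

t = 11/42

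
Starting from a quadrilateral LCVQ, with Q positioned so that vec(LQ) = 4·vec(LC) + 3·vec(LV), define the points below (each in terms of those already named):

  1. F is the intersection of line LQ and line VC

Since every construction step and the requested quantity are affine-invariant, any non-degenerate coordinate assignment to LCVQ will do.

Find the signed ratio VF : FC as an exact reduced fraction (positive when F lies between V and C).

Set L = (0, 0), C = (1, 0), V = (0, 1), Q = (4, 3); any affine frame gives the same invariant.
1. F is the intersection of line LQ and line VC ⇒ F = (4/7, 3/7)
F = V + t·(C−V) with t = 4/7, so VF:FC = t:(1−t) = 4/7:3/7

VF:FC = 4/3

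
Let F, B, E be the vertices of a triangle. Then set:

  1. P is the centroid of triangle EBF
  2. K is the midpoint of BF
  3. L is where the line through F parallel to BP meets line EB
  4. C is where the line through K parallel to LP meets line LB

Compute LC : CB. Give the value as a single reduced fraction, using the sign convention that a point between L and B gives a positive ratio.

LC:CB = -1/2

Assign F = (0, 0), B = (1, 0), E = (0, 1) — the answer is frame-independent, so this choice is without loss of generality.
1. P is the centroid of triangle EBF ⇒ P = (1/3, 1/3)
2. K is the midpoint of BF ⇒ K = (1/2, 0)
3. L is where the line through F parallel to BP meets line EB ⇒ L = (2, -1)
4. C is where the line through K parallel to LP meets line LB ⇒ C = (3, -2)
C = L + t·(B−L) with t = -1, so LC:CB = t:(1−t) = -1:2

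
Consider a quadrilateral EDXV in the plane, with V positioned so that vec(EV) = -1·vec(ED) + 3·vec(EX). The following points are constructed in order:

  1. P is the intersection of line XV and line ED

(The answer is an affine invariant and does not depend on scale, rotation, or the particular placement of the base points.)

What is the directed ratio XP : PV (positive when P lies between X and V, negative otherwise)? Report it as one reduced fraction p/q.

XP:PV = -1/3

Choose coordinates E = (0, 0), D = (1, 0), X = (0, 1), V = (-1, 3).
1. P is the intersection of line XV and line ED ⇒ P = (1/2, 0)
P = X + t·(V−X) with t = -1/2, so XP:PV = t:(1−t) = -1/2:3/2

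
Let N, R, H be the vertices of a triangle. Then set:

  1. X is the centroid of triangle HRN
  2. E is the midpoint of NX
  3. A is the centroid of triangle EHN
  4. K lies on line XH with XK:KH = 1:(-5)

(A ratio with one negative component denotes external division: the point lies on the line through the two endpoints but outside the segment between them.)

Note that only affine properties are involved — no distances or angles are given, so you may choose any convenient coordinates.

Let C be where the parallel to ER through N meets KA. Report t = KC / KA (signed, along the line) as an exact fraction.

t = -5/3

Choose coordinates N = (0, 0), R = (1, 0), H = (0, 1).
1. X is the centroid of triangle HRN ⇒ X = (1/3, 1/3)
2. E is the midpoint of NX ⇒ E = (1/6, 1/6)
3. A is the centroid of triangle EHN ⇒ A = (1/18, 7/18)
4. K lies on line XH with XK:KH = 1:(-5) ⇒ K = (5/12, 1/6)
through N parallel to ER: direction (5/6, -1/6); meets KA at C = (55/54, -11/54)
C = K + t·(A−K) with t = -5/3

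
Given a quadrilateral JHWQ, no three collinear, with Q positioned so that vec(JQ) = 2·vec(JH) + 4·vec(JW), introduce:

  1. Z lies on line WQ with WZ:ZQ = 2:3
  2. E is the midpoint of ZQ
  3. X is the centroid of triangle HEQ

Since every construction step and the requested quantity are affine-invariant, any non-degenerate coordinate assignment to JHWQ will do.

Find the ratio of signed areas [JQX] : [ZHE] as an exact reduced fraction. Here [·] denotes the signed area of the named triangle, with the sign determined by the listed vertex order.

Work in coordinates with J = (0, 0), H = (1, 0), W = (0, 1), Q = (2, 4).
1. Z lies on line WQ with WZ:ZQ = 2:3 ⇒ Z = (4/5, 11/5)
2. E is the midpoint of ZQ ⇒ E = (7/5, 31/10)
3. X is the centroid of triangle HEQ ⇒ X = (22/15, 71/30)
2·[JQX] = -17/15, 2·[ZHE] = 3/2
[JQX]:[ZHE] = -17/15:3/2 = -34/45

[JQX]:[ZHE] = -34/45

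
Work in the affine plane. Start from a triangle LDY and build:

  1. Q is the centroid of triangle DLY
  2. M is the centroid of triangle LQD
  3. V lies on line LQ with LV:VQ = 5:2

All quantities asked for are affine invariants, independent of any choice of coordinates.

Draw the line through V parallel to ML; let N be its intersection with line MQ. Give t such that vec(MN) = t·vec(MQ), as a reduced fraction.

Assign L = (0, 0), D = (1, 0), Y = (0, 1) — the answer is frame-independent, so this choice is without loss of generality.
1. Q is the centroid of triangle DLY ⇒ Q = (1/3, 1/3)
2. M is the centroid of triangle LQD ⇒ M = (4/9, 1/9)
3. V lies on line LQ with LV:VQ = 5:2 ⇒ V = (5/21, 5/21)
through V parallel to ML: direction (-4/9, -1/9); meets MQ at N = (23/63, 17/63)
N = M + t·(Q−M) with t = 5/7

t = 5/7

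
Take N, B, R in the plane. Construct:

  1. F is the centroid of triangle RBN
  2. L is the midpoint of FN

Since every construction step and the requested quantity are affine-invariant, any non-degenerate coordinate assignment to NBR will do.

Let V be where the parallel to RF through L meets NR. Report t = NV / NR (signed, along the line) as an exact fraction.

t = 1/2

Work in coordinates with N = (0, 0), B = (1, 0), R = (0, 1).
1. F is the centroid of triangle RBN ⇒ F = (1/3, 1/3)
2. L is the midpoint of FN ⇒ L = (1/6, 1/6)
through L parallel to RF: direction (1/3, -2/3); meets NR at V = (0, 1/2)
V = N + t·(R−N) with t = 1/2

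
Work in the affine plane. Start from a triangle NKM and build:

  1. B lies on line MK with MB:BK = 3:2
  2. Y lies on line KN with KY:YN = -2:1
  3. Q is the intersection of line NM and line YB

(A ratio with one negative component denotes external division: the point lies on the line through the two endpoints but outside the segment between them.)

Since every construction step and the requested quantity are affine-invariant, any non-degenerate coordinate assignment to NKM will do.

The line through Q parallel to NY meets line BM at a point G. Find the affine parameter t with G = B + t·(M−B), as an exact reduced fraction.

Set N = (0, 0), K = (1, 0), M = (0, 1); any affine frame gives the same invariant.
1. B lies on line MK with MB:BK = 3:2 ⇒ B = (3/5, 2/5)
2. Y lies on line KN with KY:YN = -2:1 ⇒ Y = (-1, 0)
3. Q is the intersection of line NM and line YB ⇒ Q = (0, 1/4)
through Q parallel to NY: direction (-1, 0); meets BM at G = (3/4, 1/4)
G = B + t·(M−B) with t = -1/4

t = -1/4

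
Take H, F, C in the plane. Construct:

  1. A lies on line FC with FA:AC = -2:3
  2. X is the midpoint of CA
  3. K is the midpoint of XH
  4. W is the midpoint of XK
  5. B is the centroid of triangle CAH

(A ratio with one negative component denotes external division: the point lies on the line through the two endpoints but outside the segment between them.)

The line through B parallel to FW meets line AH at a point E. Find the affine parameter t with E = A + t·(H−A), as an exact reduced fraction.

t = 13/21

Assign H = (0, 0), F = (1, 0), C = (0, 1) — the answer is frame-independent, so this choice is without loss of generality.
1. A lies on line FC with FA:AC = -2:3 ⇒ A = (3, -2)
2. X is the midpoint of CA ⇒ X = (3/2, -1/2)
3. K is the midpoint of XH ⇒ K = (3/4, -1/4)
4. W is the midpoint of XK ⇒ W = (9/8, -3/8)
5. B is the centroid of triangle CAH ⇒ B = (1, -1/3)
through B parallel to FW: direction (1/8, -3/8); meets AH at E = (8/7, -16/21)
E = A + t·(H−A) with t = 13/21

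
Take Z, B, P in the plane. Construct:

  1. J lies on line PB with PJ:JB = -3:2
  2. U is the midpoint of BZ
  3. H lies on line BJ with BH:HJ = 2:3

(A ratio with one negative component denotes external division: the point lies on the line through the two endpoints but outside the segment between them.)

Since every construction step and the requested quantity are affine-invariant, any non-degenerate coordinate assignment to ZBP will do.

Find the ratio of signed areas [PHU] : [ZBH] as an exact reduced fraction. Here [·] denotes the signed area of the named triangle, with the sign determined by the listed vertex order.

Choose coordinates Z = (0, 0), B = (1, 0), P = (0, 1).
1. J lies on line PB with PJ:JB = -3:2 ⇒ J = (3, -2)
2. U is the midpoint of BZ ⇒ U = (1/2, 0)
3. H lies on line BJ with BH:HJ = 2:3 ⇒ H = (9/5, -4/5)
2·[PHU] = -9/10, 2·[ZBH] = -4/5
[PHU]:[ZBH] = -9/10:-4/5 = 9/8

[PHU]:[ZBH] = 9/8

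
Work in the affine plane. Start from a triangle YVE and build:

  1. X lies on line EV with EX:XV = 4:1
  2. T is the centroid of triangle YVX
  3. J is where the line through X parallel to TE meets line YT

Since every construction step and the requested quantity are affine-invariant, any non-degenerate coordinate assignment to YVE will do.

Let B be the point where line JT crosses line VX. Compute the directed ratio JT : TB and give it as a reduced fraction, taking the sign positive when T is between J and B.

JT:TB = -8/9

Set Y = (0, 0), V = (1, 0), E = (0, 1); any affine frame gives the same invariant.
1. X lies on line EV with EX:XV = 4:1 ⇒ X = (4/5, 1/5)
2. T is the centroid of triangle YVX ⇒ T = (3/5, 1/15)
3. J is where the line through X parallel to TE meets line YT ⇒ J = (13/15, 13/135)
line JT meets VX at B = (9/10, 1/10)
T = J + t·(B−J) with t = -8, so JT:TB = -8:9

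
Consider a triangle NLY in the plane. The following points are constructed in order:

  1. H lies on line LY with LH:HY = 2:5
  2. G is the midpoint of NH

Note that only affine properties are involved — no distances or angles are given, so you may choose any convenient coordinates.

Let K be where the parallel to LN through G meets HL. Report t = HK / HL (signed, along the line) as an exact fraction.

Choose coordinates N = (0, 0), L = (1, 0), Y = (0, 1).
1. H lies on line LY with LH:HY = 2:5 ⇒ H = (5/7, 2/7)
2. G is the midpoint of NH ⇒ G = (5/14, 1/7)
through G parallel to LN: direction (-1, 0); meets HL at K = (6/7, 1/7)
K = H + t·(L−H) with t = 1/2

t = 1/2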